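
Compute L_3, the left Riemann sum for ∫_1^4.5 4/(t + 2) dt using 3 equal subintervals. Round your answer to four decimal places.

Δt = (4.5 − 1)/3 = 7/6.
Left endpoints: 1, 13/6, 10/3.
f(1) = 4/3, f(13/6) = 0.96, f(10/3) = 0.75.
Sum = Δt · [f(1) + f(13/6) + f(10/3)].
Sum ≈ 3.5506.

3.5506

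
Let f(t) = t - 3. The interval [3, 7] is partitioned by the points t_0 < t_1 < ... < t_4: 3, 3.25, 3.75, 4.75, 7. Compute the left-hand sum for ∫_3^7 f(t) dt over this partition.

Subinterval widths: 0.25, 0.5, 1, 2.25.
Left endpoints: 3, 3.25, 3.75, 4.75.
f(3) = 0, f(3.25) = 0.25, f(3.75) = 0.75, f(4.75) = 1.75.
Sum = Σ Δt_i · f(t_i).
Sum = 4.8125.

4.8125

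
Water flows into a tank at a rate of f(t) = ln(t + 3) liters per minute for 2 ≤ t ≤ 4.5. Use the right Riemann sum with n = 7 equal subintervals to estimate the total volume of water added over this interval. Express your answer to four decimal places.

Δt = (4.5 − 2)/7 = 5/14.
Right endpoints: 33/14, 19/7, 43/14, 24/7, 53/14, 29/7, 4.5.
f(33/14) ≈ 1.6784, f(19/7) ≈ 1.7430, f(43/14) ≈ 1.8036, f(24/7) ≈ 1.8608, f(53/14) ≈ 1.9148, f(29/7) ≈ 1.9661, f(4.5) ≈ 2.0149.
Sum = Δt · [f(33/14) + f(19/7) + f(43/14) + ...].
Sum ≈ 4.6363.

4.6363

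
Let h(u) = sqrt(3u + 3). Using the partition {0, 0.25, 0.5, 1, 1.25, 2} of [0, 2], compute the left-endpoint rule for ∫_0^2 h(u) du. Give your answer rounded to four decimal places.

Subinterval widths: 0.25, 0.25, 0.5, 0.25, 0.75.
Left endpoints: 0, 0.25, 0.5, 1, 1.25.
h(0) ≈ 1.7321, h(0.25) ≈ 1.9365, h(0.5) ≈ 2.1213, h(1) ≈ 2.4495, h(1.25) ≈ 2.5981.
Sum = Σ Δu_i · h(u_i).
Sum ≈ 4.5387.

4.5387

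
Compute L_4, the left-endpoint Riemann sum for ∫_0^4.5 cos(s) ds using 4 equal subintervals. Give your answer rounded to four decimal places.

-0.1911

Δs = (4.5 − 0)/4 = 1.125.
Left endpoints: 0, 1.125, 2.25, 3.375.
f(0) ≈ 1.0000, f(1.125) ≈ 0.4312, f(2.25) ≈ -0.6282, f(3.375) ≈ -0.9729.
Sum = Δs · [f(0) + f(1.125) + f(2.25) + f(3.375)].
Sum ≈ -0.1911.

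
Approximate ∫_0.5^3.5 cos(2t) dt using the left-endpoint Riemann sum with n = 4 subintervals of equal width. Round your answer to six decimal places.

-0.154361

Δt = (3.5 − 0.5)/4 = 0.75.
Left endpoints: 0.5, 1.25, 2, 2.75.
f(0.5) ≈ 0.540302, f(1.25) ≈ -0.801144, f(2) ≈ -0.653644, f(2.75) ≈ 0.708670.
Sum = Δt · [f(0.5) + f(1.25) + f(2) + f(2.75)].
Sum ≈ -0.154361.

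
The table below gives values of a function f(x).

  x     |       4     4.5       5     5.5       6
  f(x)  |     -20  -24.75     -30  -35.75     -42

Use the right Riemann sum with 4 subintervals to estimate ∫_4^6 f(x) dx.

-66.25

Δx = 0.5.
Sum = 0.5·[(-24.75) + (-30) + (-35.75) + (-42)] = -66.25.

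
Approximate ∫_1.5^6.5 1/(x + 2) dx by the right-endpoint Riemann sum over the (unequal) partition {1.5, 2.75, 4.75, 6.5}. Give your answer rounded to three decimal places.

0.765

Subinterval widths: 1.25, 2, 1.75.
Right endpoints: 2.75, 4.75, 6.5.
f(2.75) = 4/19, f(4.75) = 4/27, f(6.5) = 2/17.
Sum = Σ Δx_i · f(x_i).
Sum ≈ 0.765.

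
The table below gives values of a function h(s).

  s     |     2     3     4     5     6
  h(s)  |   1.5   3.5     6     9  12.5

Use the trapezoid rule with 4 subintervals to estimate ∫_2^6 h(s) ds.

Δs = 1.
T_4 = (1/2)·[1.5 + 2·3.5 + 2·6 + 2·9 + 12.5] = 25.5.

25.5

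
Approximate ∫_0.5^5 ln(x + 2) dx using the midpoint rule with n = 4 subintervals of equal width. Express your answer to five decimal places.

6.84398

Δx = (5 − 0.5)/4 = 1.125.
Midpoints: 1.0625, 2.1875, 3.3125, 4.4375.
f(1.0625) ≈ 1.11923, f(2.1875) ≈ 1.43210, f(3.3125) ≈ 1.67006, f(4.4375) ≈ 1.86214.
Sum = Δx · [f(1.0625) + f(2.1875) + f(3.3125) + f(4.4375)].
Sum ≈ 6.84398.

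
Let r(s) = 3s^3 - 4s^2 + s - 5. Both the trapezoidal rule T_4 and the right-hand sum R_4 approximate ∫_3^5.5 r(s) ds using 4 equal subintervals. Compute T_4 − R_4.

T_4 ≈ 443.41309.
R_4 ≈ 548.29590.
T_4 − R_4 = -104.8828125.

-104.8828125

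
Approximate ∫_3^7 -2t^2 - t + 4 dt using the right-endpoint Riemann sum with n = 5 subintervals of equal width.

Δt = (7 − 3)/5 = 0.8.
Right endpoints: 3.8, 4.6, 5.4, 6.2, 7.
f(3.8) = -28.68, f(4.6) = -42.92, f(5.4) = -59.72, f(6.2) = -79.08, f(7) = -101.
Sum = Δt · [f(3.8) + f(4.6) + f(5.4) + f(6.2) + f(7)].
Sum = -249.12.

-249.12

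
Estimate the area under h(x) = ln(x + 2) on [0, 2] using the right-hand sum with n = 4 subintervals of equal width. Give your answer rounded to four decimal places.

2.3270

Δx = (2 − 0)/4 = 0.5.
Right endpoints: 0.5, 1, 1.5, 2.
h(0.5) ≈ 0.9163, h(1) ≈ 1.0986, h(1.5) ≈ 1.2528, h(2) ≈ 1.3863.
Sum = Δx · [h(0.5) + h(1) + h(1.5) + h(2)].
Sum ≈ 2.3270.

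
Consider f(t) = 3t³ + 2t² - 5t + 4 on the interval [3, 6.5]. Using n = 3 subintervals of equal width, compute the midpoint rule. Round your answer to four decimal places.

Δt = (6.5 − 3)/3 = 7/6.
Midpoints: 43/12, 4.75, 71/12.
f(43/12) = 149.796875, f(4.75) = 346.890625, f(71/12) = 383503/576.
Sum = Δt · [f(43/12) + f(4.75) + f(71/12)].
Sum ≈ 1356.2399.

1356.2399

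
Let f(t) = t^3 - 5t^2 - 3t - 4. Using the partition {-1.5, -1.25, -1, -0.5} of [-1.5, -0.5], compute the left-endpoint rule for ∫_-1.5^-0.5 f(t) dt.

Subinterval widths: 0.25, 0.25, 0.5.
Left endpoints: -1.5, -1.25, -1.
f(-1.5) = -14.125, f(-1.25) = -10.015625, f(-1) = -7.
Sum = Σ Δt_i · f(t_i).
Sum = -9.53515625.

-9.53515625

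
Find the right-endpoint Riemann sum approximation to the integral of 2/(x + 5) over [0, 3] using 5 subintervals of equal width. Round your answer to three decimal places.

Δx = (3 − 0)/5 = 0.6.
Right endpoints: 0.6, 1.2, 1.8, 2.4, 3.
f(0.6) = 5/14, f(1.2) = 10/31, f(1.8) = 5/17, f(2.4) = 10/37, f(3) = 0.25.
Sum = Δx · [f(0.6) + f(1.2) + f(1.8) + f(2.4) + f(3)].
Sum ≈ 0.896.

0.896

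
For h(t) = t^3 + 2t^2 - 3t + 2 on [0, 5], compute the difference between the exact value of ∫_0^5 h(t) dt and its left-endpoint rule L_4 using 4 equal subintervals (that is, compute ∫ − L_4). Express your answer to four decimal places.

87.6302

Exact integral: ∫_0^5 h(t) dt ≈ 212.083333.
L_4 = 124.453125.
Error ≈ 212.083333 − 124.453125 ≈ 87.6302.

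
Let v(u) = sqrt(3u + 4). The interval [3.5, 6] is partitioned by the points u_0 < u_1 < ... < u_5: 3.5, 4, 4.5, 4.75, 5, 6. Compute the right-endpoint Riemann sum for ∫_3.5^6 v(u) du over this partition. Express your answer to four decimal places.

10.9398

Subinterval widths: 0.5, 0.5, 0.25, 0.25, 1.
Right endpoints: 4, 4.5, 4.75, 5, 6.
v(4) ≈ 4.0000, v(4.5) ≈ 4.1833, v(4.75) ≈ 4.2720, v(5) ≈ 4.3589, v(6) ≈ 4.6904.
Sum = Σ Δu_i · v(u_i).
Sum ≈ 10.9398.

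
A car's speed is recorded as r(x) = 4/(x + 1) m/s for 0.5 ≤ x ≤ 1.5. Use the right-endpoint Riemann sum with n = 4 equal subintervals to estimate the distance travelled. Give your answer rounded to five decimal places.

1.91587

Δx = (1.5 − 0.5)/4 = 0.25.
Right endpoints: 0.75, 1, 1.25, 1.5.
r(0.75) = 16/7, r(1) = 2, r(1.25) = 16/9, r(1.5) = 1.6.
Sum = Δx · [r(0.75) + r(1) + r(1.25) + r(1.5)].
Sum ≈ 1.91587.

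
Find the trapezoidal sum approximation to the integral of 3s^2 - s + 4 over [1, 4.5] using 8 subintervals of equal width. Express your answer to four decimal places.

94.8350

Δs = (4.5 − 1)/8 = 0.4375.
f(1) = 6, f(1.4375) = 8.76171875, f(1.875) = 12.671875, f(2.3125) = 17.73046875, f(2.75) = 23.9375, f(3.1875) = 31.29296875, f(3.625) = 39.796875, f(4.0625) = 49.44921875, f(4.5) = 60.25.
T_8 = (Δs/2)·[f(s_0) + 2f(s_1) + ... + 2f(s_{7}) + f(s_8)].
Sum ≈ 94.8350.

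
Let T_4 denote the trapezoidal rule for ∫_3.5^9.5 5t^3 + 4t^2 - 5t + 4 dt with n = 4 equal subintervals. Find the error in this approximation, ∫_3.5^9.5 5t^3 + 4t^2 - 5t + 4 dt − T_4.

-228.375

Exact integral: ∫_3.5^9.5 f(t) dt = 10908.75.
T_4 = 11137.125.
Error = 10908.75 − 11137.125 = -228.375.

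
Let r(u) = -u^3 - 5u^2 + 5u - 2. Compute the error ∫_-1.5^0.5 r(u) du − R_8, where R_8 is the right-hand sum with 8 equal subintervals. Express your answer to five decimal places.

Exact integral: ∫_-1.5^0.5 r(u) du ≈ -13.5833333.
R_8 = -11.59375.
Error ≈ -13.5833333 − (-11.59375) ≈ -1.98958.

-1.98958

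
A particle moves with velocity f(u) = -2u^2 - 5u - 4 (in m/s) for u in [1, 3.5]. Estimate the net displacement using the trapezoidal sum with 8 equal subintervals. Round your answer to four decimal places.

Δu = (3.5 − 1)/8 = 0.3125.
f(1) = -11, f(1.3125) = -14.0078125, f(1.625) = -17.40625, f(1.9375) = -21.1953125, f(2.25) = -25.375, f(2.5625) = -29.9453125, f(2.875) = -34.90625, f(3.1875) = -40.2578125, f(3.5) = -46.
T_8 = (Δu/2)·[f(u_0) + 2f(u_1) + ... + 2f(u_{7}) + f(u_8)].
Sum ≈ -66.1230.

-66.1230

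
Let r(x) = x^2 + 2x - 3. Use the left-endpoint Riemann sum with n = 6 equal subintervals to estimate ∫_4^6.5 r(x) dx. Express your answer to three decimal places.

Δx = (6.5 − 4)/6 = 5/12.
Left endpoints: 4, 53/12, 29/6, 5.25, 17/3, 73/12.
r(4) = 21, r(53/12) = 3649/144, r(29/6) = 1081/36, r(5.25) = 35.0625, r(17/3) = 364/9, r(73/12) = 6649/144.
Sum = Δx · [r(4) + r(53/12) + r(29/6) + ...].
Sum ≈ 82.520.

82.520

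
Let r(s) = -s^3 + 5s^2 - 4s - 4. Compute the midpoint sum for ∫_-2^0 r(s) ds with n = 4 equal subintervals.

17

Δs = (0 − (-2))/4 = 0.5.
Midpoints: -1.75, -1.25, -0.75, -0.25.
r(-1.75) = 23.671875, r(-1.25) = 10.765625, r(-0.75) = 2.234375, r(-0.25) = -2.671875.
Sum = Δs · [r(-1.75) + r(-1.25) + r(-0.75) + r(-0.25)].
Sum = 17.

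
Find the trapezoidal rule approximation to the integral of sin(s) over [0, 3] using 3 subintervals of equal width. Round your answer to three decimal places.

1.821

Δs = (3 − 0)/3 = 1.
f(0) ≈ 0.000, f(1) ≈ 0.841, f(2) ≈ 0.909, f(3) ≈ 0.141.
T_3 = (Δs/2)·[f(s_0) + 2f(s_1) + 2f(s_2) + f(s_3)].
Sum ≈ 1.821.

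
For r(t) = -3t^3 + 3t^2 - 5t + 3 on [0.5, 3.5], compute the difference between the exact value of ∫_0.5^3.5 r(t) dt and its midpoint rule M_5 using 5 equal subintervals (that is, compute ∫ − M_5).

Exact integral: ∫_0.5^3.5 r(t) dt = -90.75.
M_5 = -89.4.
Error = -90.75 − (-89.4) = -1.35.

-1.35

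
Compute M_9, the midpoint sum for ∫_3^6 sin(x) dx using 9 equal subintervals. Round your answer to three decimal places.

-1.959

Δx = (6 − 3)/9 = 1/3.
Midpoints: 19/6, 3.5, 23/6, 25/6, 4.5, 29/6, 31/6, 5.5, 35/6.
f(19/6) ≈ -0.025, f(3.5) ≈ -0.351, f(23/6) ≈ -0.638, f(25/6) ≈ -0.855, f(4.5) ≈ -0.978, f(29/6) ≈ -0.993, f(31/6) ≈ -0.899, f(5.5) ≈ -0.706, f(35/6) ≈ -0.435.
Sum = Δx · [f(19/6) + f(3.5) + f(23/6) + ...].
Sum ≈ -1.959.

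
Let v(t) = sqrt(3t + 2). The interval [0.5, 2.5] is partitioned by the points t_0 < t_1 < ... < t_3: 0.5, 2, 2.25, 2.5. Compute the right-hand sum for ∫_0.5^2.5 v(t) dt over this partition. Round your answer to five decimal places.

Subinterval widths: 1.5, 0.25, 0.25.
Right endpoints: 2, 2.25, 2.5.
v(2) ≈ 2.82843, v(2.25) ≈ 2.95804, v(2.5) ≈ 3.08221.
Sum = Σ Δt_i · v(t_i).
Sum ≈ 5.75270.

5.75270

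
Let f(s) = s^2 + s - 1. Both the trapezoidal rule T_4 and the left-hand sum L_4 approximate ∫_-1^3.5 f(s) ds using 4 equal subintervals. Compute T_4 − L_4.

8.859375

T_4 = 16.69921875.
L_4 = 7.83984375.
T_4 − L_4 = 8.859375.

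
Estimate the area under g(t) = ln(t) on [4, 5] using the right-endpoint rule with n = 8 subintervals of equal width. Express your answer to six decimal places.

1.515893

Δt = (5 − 4)/8 = 0.125.
Right endpoints: 4.125, 4.25, 4.375, 4.5, 4.625, 4.75, 4.875, 5.
g(4.125) ≈ 1.417066, g(4.25) ≈ 1.446919, g(4.375) ≈ 1.475907, g(4.5) ≈ 1.504077, g(4.625) ≈ 1.531476, g(4.75) ≈ 1.558145, g(4.875) ≈ 1.584120, g(5) ≈ 1.609438.
Sum = Δt · [g(4.125) + g(4.25) + g(4.375) + ...].
Sum ≈ 1.515893.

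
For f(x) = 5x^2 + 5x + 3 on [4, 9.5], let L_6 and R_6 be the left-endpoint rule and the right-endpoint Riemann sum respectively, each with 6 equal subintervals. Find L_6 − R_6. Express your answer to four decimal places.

-365.5208

L_6 ≈ 1345.507523.
R_6 ≈ 1711.028356.
L_6 − R_6 ≈ -365.5208.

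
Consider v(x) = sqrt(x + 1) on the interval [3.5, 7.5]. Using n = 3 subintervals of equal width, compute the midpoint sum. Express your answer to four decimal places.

Δx = (7.5 − 3.5)/3 = 4/3.
Midpoints: 25/6, 5.5, 41/6.
v(25/6) ≈ 2.2730, v(5.5) ≈ 2.5495, v(41/6) ≈ 2.7988.
Sum = Δx · [v(25/6) + v(5.5) + v(41/6)].
Sum ≈ 10.1618.

10.1618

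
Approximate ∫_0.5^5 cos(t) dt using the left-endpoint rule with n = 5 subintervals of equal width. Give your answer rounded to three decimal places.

-1.073

Δt = (5 − 0.5)/5 = 0.9.
Left endpoints: 0.5, 1.4, 2.3, 3.2, 4.1.
f(0.5) ≈ 0.878, f(1.4) ≈ 0.170, f(2.3) ≈ -0.666, f(3.2) ≈ -0.998, f(4.1) ≈ -0.575.
Sum = Δt · [f(0.5) + f(1.4) + f(2.3) + f(3.2) + f(4.1)].
Sum ≈ -1.073.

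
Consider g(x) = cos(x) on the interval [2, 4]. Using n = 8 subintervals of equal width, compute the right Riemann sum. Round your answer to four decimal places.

Δx = (4 − 2)/8 = 0.25.
Right endpoints: 2.25, 2.5, 2.75, 3, 3.25, 3.5, 3.75, 4.
g(2.25) ≈ -0.6282, g(2.5) ≈ -0.8011, g(2.75) ≈ -0.9243, g(3) ≈ -0.9900, g(3.25) ≈ -0.9941, g(3.5) ≈ -0.9365, g(3.75) ≈ -0.8206, g(4) ≈ -0.6536.
Sum = Δx · [g(2.25) + g(2.5) + g(2.75) + ...].
Sum ≈ -1.6871.

-1.6871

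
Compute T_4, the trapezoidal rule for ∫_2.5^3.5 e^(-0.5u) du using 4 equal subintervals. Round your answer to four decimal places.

0.2258

Δu = (3.5 − 2.5)/4 = 0.25.
f(2.5) ≈ 0.2865, f(2.75) ≈ 0.2528, f(3) ≈ 0.2231, f(3.25) ≈ 0.1969, f(3.5) ≈ 0.1738.
T_4 = (Δu/2)·[f(u_0) + 2f(u_1) + 2f(u_2) + 2f(u_3) + f(u_4)].
Sum ≈ 0.2258.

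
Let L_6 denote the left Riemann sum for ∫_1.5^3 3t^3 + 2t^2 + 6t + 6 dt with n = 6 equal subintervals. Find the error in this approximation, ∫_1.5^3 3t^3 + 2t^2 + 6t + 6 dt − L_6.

Exact integral: ∫_1.5^3 f(t) dt = 101.953125.
L_6 = 90.62890625.
Error = 101.953125 − 90.62890625 = 11.32421875.

11.32421875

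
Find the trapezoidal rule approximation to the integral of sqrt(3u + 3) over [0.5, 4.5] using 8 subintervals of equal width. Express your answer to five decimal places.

12.76573

Δu = (4.5 − 0.5)/8 = 0.5.
f(0.5) ≈ 2.12132, f(1) ≈ 2.44949, f(1.5) ≈ 2.73861, f(2) ≈ 3.00000, f(2.5) ≈ 3.24037, f(3) ≈ 3.46410, f(3.5) ≈ 3.67423, f(4) ≈ 3.87298, f(4.5) ≈ 4.06202.
T_8 = (Δu/2)·[f(u_0) + 2f(u_1) + ... + 2f(u_{7}) + f(u_8)].
Sum ≈ 12.76573.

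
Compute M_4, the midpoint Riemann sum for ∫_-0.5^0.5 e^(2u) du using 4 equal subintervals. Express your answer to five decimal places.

1.16305

Δu = (0.5 − (-0.5))/4 = 0.25.
Midpoints: -0.375, -0.125, 0.125, 0.375.
f(-0.375) ≈ 0.47237, f(-0.125) ≈ 0.77880, f(0.125) ≈ 1.28403, f(0.375) ≈ 2.11700.
Sum = Δu · [f(-0.375) + f(-0.125) + f(0.125) + f(0.375)].
Sum ≈ 1.16305.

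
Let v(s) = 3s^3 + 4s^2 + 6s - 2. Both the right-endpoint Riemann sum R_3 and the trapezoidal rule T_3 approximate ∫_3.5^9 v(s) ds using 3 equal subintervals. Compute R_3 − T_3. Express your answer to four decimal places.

R_3 ≈ 8273.094907.
T_3 ≈ 6103.917824.
R_3 − T_3 ≈ 2169.1771.

2169.1771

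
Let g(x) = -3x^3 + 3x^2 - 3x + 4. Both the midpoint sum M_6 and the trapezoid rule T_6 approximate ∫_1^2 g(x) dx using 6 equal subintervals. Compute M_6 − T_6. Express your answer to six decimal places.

M_6 ≈ -4.72569444.
T_6 ≈ -4.79861111.
M_6 − T_6 ≈ 0.072917.

0.072917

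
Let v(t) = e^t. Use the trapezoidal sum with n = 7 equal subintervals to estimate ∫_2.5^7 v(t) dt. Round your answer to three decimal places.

1121.543

Δt = (7 − 2.5)/7 = 9/14.
v(2.5) ≈ 12.182, v(22/7) ≈ 23.170, v(53/14) ≈ 44.067, v(31/7) ≈ 83.812, v(71/14) ≈ 159.402, v(40/7) ≈ 303.168, v(89/14) ≈ 576.597, v(7) ≈ 1096.633.
T_7 = (Δt/2)·[v(t_0) + 2v(t_1) + ... + 2v(t_{6}) + v(t_7)].
Sum ≈ 1121.543.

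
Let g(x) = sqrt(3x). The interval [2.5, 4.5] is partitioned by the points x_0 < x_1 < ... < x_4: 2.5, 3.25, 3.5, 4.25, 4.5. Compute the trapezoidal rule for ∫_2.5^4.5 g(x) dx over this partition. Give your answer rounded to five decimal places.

6.45305

Subinterval widths: 0.75, 0.25, 0.75, 0.25.
g(2.5) ≈ 2.73861, g(3.25) ≈ 3.12250, g(3.5) ≈ 3.24037, g(4.25) ≈ 3.57071, g(4.5) ≈ 3.67423.
On each subinterval the trapezoid contributes (Δx_i/2)·[g(x_{i-1}) + g(x_i)].
Sum ≈ 6.45305.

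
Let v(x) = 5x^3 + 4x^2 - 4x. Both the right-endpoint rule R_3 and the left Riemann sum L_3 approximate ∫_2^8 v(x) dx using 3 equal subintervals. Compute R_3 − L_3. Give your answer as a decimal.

R_3 = 8704.
L_3 = 3232.
R_3 − L_3 = 5472.

5472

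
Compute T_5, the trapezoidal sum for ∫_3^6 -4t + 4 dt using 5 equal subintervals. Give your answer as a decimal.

Δt = (6 − 3)/5 = 0.6.
f(3) = -8, f(3.6) = -10.4, f(4.2) = -12.8, f(4.8) = -15.2, f(5.4) = -17.6, f(6) = -20.
T_5 = (Δt/2)·[f(t_0) + 2f(t_1) + ... + 2f(t_{4}) + f(t_5)].
Sum = -42.

-42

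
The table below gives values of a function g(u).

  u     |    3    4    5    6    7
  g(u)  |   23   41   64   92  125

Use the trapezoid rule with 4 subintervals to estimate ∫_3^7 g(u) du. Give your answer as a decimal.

Δu = 1.
T_4 = (1/2)·[23 + 2·41 + 2·64 + 2·92 + 125] = 271.

271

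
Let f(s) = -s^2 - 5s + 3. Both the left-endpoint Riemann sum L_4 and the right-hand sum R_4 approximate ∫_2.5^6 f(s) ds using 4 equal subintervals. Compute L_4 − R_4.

41.34375

L_4 = -110.44140625.
R_4 = -151.78515625.
L_4 − R_4 = 41.34375.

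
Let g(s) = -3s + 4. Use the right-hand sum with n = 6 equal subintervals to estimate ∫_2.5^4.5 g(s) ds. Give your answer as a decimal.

Δs = (4.5 − 2.5)/6 = 1/3.
Right endpoints: 17/6, 19/6, 3.5, 23/6, 25/6, 4.5.
g(17/6) = -4.5, g(19/6) = -5.5, g(3.5) = -6.5, g(23/6) = -7.5, g(25/6) = -8.5, g(4.5) = -9.5.
Sum = Δs · [g(17/6) + g(19/6) + g(3.5) + ...].
Sum = -14.

-14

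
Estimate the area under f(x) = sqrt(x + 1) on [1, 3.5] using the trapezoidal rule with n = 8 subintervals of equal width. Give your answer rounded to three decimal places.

4.477

Δx = (3.5 − 1)/8 = 0.3125.
f(1) ≈ 1.414, f(1.3125) ≈ 1.521, f(1.625) ≈ 1.620, f(1.9375) ≈ 1.714, f(2.25) ≈ 1.803, f(2.5625) ≈ 1.887, f(2.875) ≈ 1.969, f(3.1875) ≈ 2.046, f(3.5) ≈ 2.121.
T_8 = (Δx/2)·[f(x_0) + 2f(x_1) + ... + 2f(x_{7}) + f(x_8)].
Sum ≈ 4.477.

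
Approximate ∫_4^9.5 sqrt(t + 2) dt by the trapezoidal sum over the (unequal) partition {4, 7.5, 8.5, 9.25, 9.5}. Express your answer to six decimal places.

Subinterval widths: 3.5, 1, 0.75, 0.25.
f(4) ≈ 2.449490, f(7.5) ≈ 3.082207, f(8.5) ≈ 3.240370, f(9.25) ≈ 3.354102, f(9.5) ≈ 3.391165.
On each subinterval the trapezoid contributes (Δt_i/2)·[f(t_{i-1}) + f(t_i)].
Sum ≈ 16.157843.

16.157843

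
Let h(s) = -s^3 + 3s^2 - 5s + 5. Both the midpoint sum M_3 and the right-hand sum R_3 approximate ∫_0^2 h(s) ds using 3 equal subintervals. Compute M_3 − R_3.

2

M_3 = 4.
R_3 = 2.
M_3 − R_3 = 2.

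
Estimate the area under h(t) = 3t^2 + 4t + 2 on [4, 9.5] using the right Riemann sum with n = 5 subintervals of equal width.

1090.815

Δt = (9.5 − 4)/5 = 1.1.
Right endpoints: 5.1, 6.2, 7.3, 8.4, 9.5.
h(5.1) = 100.43, h(6.2) = 142.12, h(7.3) = 191.07, h(8.4) = 247.28, h(9.5) = 310.75.
Sum = Δt · [h(5.1) + h(6.2) + h(7.3) + h(8.4) + h(9.5)].
Sum = 1090.815.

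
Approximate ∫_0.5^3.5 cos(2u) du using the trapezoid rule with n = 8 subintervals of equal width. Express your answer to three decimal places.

-0.088

Δu = (3.5 − 0.5)/8 = 0.375.
f(0.5) ≈ 0.540, f(0.875) ≈ -0.178, f(1.25) ≈ -0.801, f(1.625) ≈ -0.994, f(2) ≈ -0.654, f(2.375) ≈ 0.038, f(2.75) ≈ 0.709, f(3.125) ≈ 0.999, f(3.5) ≈ 0.754.
T_8 = (Δu/2)·[f(u_0) + 2f(u_1) + ... + 2f(u_{7}) + f(u_8)].
Sum ≈ -0.088.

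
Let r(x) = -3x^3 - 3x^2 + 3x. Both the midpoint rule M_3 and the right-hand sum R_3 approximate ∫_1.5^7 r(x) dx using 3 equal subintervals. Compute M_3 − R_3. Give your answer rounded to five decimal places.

M_3 ≈ -2002.9071181.
R_3 ≈ -3240.9513889.
M_3 − R_3 ≈ 1238.04427.

1238.04427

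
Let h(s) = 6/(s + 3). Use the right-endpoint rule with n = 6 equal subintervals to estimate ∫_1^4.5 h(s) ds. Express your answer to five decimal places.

3.57507

Δs = (4.5 − 1)/6 = 7/12.
Right endpoints: 19/12, 13/6, 2.75, 10/3, 47/12, 4.5.
h(19/12) = 72/55, h(13/6) = 36/31, h(2.75) = 24/23, h(10/3) = 18/19, h(47/12) = 72/83, h(4.5) = 0.8.
Sum = Δs · [h(19/12) + h(13/6) + h(2.75) + ...].
Sum ≈ 3.57507.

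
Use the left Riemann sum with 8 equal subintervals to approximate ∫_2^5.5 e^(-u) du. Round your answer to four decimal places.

Δu = (5.5 − 2)/8 = 0.4375.
Left endpoints: 2, 2.4375, 2.875, 3.3125, 3.75, 4.1875, 4.625, 5.0625.
f(2) ≈ 0.1353, f(2.4375) ≈ 0.0874, f(2.875) ≈ 0.0564, f(3.3125) ≈ 0.0364, f(3.75) ≈ 0.0235, f(4.1875) ≈ 0.0152, f(4.625) ≈ 0.0098, f(5.0625) ≈ 0.0063.
Sum = Δu · [f(2) + f(2.4375) + f(2.875) + ...].
Sum ≈ 0.1620.

0.1620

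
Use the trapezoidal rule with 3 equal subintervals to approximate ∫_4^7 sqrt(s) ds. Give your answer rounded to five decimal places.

Δs = (7 − 4)/3 = 1.
f(4) ≈ 2.00000, f(5) ≈ 2.23607, f(6) ≈ 2.44949, f(7) ≈ 2.64575.
T_3 = (Δs/2)·[f(s_0) + 2f(s_1) + 2f(s_2) + f(s_3)].
Sum ≈ 7.00843.

7.00843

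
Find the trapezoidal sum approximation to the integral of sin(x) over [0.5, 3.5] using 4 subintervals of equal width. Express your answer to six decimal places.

Δx = (3.5 − 0.5)/4 = 0.75.
f(0.5) ≈ 0.479426, f(1.25) ≈ 0.948985, f(2) ≈ 0.909297, f(2.75) ≈ 0.381661, f(3.5) ≈ -0.350783.
T_4 = (Δx/2)·[f(x_0) + 2f(x_1) + 2f(x_2) + 2f(x_3) + f(x_4)].
Sum ≈ 1.728198.

1.728198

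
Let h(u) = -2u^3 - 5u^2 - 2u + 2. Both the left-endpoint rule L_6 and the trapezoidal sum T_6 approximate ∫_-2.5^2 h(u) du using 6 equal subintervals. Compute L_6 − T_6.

L_6 = -1.1953125.
T_6 = -18.0703125.
L_6 − T_6 = 16.875.

16.875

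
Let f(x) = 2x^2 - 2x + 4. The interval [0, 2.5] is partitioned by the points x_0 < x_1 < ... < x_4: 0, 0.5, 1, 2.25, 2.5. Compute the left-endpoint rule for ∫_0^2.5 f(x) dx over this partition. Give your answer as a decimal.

11.15625

Subinterval widths: 0.5, 0.5, 1.25, 0.25.
Left endpoints: 0, 0.5, 1, 2.25.
f(0) = 4, f(0.5) = 3.5, f(1) = 4, f(2.25) = 9.625.
Sum = Σ Δx_i · f(x_i).
Sum = 11.15625.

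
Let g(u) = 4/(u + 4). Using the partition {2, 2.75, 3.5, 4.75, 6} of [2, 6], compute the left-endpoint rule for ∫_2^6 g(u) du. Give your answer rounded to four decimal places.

Subinterval widths: 0.75, 0.75, 1.25, 1.25.
Left endpoints: 2, 2.75, 3.5, 4.75.
g(2) = 2/3, g(2.75) = 16/27, g(3.5) = 8/15, g(4.75) = 16/35.
Sum = Σ Δu_i · g(u_i).
Sum ≈ 2.1825.

2.1825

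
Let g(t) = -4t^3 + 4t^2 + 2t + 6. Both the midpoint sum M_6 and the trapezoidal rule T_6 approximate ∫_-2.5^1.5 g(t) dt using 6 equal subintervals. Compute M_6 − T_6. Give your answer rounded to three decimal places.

-4.444

M_6 ≈ 77.85185.
T_6 ≈ 82.29630.
M_6 − T_6 ≈ -4.444.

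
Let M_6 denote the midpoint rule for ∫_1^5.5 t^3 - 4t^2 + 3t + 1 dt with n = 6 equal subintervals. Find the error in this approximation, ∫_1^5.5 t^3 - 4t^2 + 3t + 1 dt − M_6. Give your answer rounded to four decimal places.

1.2129

Exact integral: ∫_1^5.5 f(t) dt = 56.390625.
M_6 ≈ 55.177734.
Error ≈ 56.390625 − 55.177734 ≈ 1.2129.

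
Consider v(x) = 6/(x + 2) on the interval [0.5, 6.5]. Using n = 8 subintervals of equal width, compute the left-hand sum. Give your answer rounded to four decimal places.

8.0187

Δx = (6.5 − 0.5)/8 = 0.75.
Left endpoints: 0.5, 1.25, 2, 2.75, 3.5, 4.25, 5, 5.75.
v(0.5) = 2.4, v(1.25) = 24/13, v(2) = 1.5, v(2.75) = 24/19, v(3.5) = 12/11, v(4.25) = 0.96, v(5) = 6/7, v(5.75) = 24/31.
Sum = Δx · [v(0.5) + v(1.25) + v(2) + ...].
Sum ≈ 8.0187.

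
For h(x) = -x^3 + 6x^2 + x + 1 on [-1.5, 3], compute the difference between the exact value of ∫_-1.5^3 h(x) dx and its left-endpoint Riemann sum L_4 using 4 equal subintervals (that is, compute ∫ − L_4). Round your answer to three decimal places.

4.667

Exact integral: ∫_-1.5^3 h(x) dx = 49.640625.
L_4 ≈ 44.97363.
Error ≈ 49.640625 − 44.97363 ≈ 4.667.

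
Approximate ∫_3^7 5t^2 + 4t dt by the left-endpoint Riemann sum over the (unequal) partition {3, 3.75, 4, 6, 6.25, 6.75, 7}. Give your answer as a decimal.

Subinterval widths: 0.75, 0.25, 2, 0.25, 0.5, 0.25.
Left endpoints: 3, 3.75, 4, 6, 6.25, 6.75.
f(3) = 57, f(3.75) = 85.3125, f(4) = 96, f(6) = 204, f(6.25) = 220.3125, f(6.75) = 254.8125.
Sum = Σ Δt_i · f(t_i).
Sum = 480.9375.

480.9375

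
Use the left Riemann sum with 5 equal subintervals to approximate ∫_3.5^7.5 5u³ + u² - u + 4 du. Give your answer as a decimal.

Δu = (7.5 − 3.5)/5 = 0.8.
Left endpoints: 3.5, 4.3, 5.1, 5.9, 6.7.
f(3.5) = 227.125, f(4.3) = 415.725, f(5.1) = 688.165, f(5.9) = 1059.805, f(6.7) = 1546.005.
Sum = Δu · [f(3.5) + f(4.3) + f(5.1) + f(5.9) + f(6.7)].
Sum = 3149.46.

3149.46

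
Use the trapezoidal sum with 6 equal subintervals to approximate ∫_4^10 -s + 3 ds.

-24

Δs = (10 − 4)/6 = 1.
f(4) = -1, f(5) = -2, f(6) = -3, f(7) = -4, f(8) = -5, f(9) = -6, f(10) = -7.
T_6 = (Δs/2)·[f(s_0) + 2f(s_1) + ... + 2f(s_{5}) + f(s_6)].
Sum = -24.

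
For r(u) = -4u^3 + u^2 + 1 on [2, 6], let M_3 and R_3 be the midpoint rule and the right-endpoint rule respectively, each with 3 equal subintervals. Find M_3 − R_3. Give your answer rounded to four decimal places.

M_3 ≈ -1178.814815.
R_3 ≈ -1795.703704.
M_3 − R_3 ≈ 616.8889.

616.8889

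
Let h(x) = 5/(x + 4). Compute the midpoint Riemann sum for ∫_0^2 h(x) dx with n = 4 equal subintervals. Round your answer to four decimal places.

Δx = (2 − 0)/4 = 0.5.
Midpoints: 0.25, 0.75, 1.25, 1.75.
h(0.25) = 20/17, h(0.75) = 20/19, h(1.25) = 20/21, h(1.75) = 20/23.
Sum = Δx · [h(0.25) + h(0.75) + h(1.25) + h(1.75)].
Sum ≈ 2.0255.

2.0255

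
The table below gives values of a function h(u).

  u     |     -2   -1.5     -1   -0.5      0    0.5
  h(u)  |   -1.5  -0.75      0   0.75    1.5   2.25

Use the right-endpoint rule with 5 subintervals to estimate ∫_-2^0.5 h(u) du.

1.875

Δu = 0.5.
Sum = 0.5·[(-0.75) + 0 + 0.75 + 1.5 + 2.25] = 1.875.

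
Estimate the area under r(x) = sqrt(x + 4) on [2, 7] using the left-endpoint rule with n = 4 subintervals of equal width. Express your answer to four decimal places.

13.9751

Δx = (7 − 2)/4 = 1.25.
Left endpoints: 2, 3.25, 4.5, 5.75.
r(2) ≈ 2.4495, r(3.25) ≈ 2.6926, r(4.5) ≈ 2.9155, r(5.75) ≈ 3.1225.
Sum = Δx · [r(2) + r(3.25) + r(4.5) + r(5.75)].
Sum ≈ 13.9751.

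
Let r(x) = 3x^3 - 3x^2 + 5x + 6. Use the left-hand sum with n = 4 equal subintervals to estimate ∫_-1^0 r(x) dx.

Δx = (0 − (-1))/4 = 0.25.
Left endpoints: -1, -0.75, -0.5, -0.25.
r(-1) = -5, r(-0.75) = -0.703125, r(-0.5) = 2.375, r(-0.25) = 4.515625.
Sum = Δx · [r(-1) + r(-0.75) + r(-0.5) + r(-0.25)].
Sum = 0.296875.

0.296875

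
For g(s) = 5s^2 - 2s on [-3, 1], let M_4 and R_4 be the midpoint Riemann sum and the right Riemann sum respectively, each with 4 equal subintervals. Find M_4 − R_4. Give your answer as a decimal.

19

M_4 = 53.
R_4 = 34.
M_4 − R_4 = 19.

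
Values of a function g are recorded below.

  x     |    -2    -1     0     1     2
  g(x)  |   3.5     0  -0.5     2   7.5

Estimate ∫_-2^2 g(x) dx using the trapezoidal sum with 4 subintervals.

7

Δx = 1.
T_4 = (1/2)·[3.5 + 2·0 + 2·(-0.5) + 2·2 + 7.5] = 7.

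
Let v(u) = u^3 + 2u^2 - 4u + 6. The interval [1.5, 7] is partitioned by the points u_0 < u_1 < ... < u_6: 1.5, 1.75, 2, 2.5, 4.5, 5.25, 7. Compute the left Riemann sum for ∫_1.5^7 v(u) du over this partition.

473.0078125

Subinterval widths: 0.25, 0.25, 0.5, 2, 0.75, 1.75.
Left endpoints: 1.5, 1.75, 2, 2.5, 4.5, 5.25.
v(1.5) = 7.875, v(1.75) = 10.484375, v(2) = 14, v(2.5) = 24.125, v(4.5) = 119.625, v(5.25) = 184.828125.
Sum = Σ Δu_i · v(u_i).
Sum = 473.0078125.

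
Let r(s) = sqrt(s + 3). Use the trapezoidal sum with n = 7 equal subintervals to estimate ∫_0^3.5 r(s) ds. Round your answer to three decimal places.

7.582

Δs = (3.5 − 0)/7 = 0.5.
r(0) ≈ 1.732, r(0.5) ≈ 1.871, r(1) ≈ 2.000, r(1.5) ≈ 2.121, r(2) ≈ 2.236, r(2.5) ≈ 2.345, r(3) ≈ 2.449, r(3.5) ≈ 2.550.
T_7 = (Δs/2)·[r(s_0) + 2r(s_1) + ... + 2r(s_{6}) + r(s_7)].
Sum ≈ 7.582.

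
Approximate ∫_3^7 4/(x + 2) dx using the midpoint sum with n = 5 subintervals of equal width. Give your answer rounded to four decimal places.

Δx = (7 − 3)/5 = 0.8.
Midpoints: 3.4, 4.2, 5, 5.8, 6.6.
f(3.4) = 20/27, f(4.2) = 20/31, f(5) = 4/7, f(5.8) = 20/39, f(6.6) = 20/43.
Sum = Δx · [f(3.4) + f(4.2) + f(5) + f(5.8) + f(6.6)].
Sum ≈ 2.3482.

2.3482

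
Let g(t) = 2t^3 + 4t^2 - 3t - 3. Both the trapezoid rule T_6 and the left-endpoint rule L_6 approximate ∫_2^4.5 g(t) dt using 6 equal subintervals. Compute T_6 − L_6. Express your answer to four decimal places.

T_6 ≈ 277.689525.
L_6 ≈ 231.074942.
T_6 − L_6 ≈ 46.6146.

46.6146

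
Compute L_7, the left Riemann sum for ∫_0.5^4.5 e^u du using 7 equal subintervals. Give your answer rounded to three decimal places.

Δu = (4.5 − 0.5)/7 = 4/7.
Left endpoints: 0.5, 15/14, 23/14, 31/14, 39/14, 47/14, 55/14.
f(0.5) ≈ 1.649, f(15/14) ≈ 2.920, f(23/14) ≈ 5.170, f(31/14) ≈ 9.155, f(39/14) ≈ 16.211, f(47/14) ≈ 28.707, f(55/14) ≈ 50.834.
Sum = Δu · [f(0.5) + f(15/14) + f(23/14) + ...].
Sum ≈ 65.512.

65.512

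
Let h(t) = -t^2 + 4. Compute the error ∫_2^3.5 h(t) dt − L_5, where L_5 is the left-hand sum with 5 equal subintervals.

-1.215

Exact integral: ∫_2^3.5 h(t) dt = -5.625.
L_5 = -4.41.
Error = -5.625 − (-4.41) = -1.215.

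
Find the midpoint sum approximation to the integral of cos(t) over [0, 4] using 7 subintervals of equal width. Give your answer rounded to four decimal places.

-0.7672

Δt = (4 − 0)/7 = 4/7.
Midpoints: 2/7, 6/7, 10/7, 2, 18/7, 22/7, 26/7.
f(2/7) ≈ 0.9595, f(6/7) ≈ 0.6546, f(10/7) ≈ 0.1417, f(2) ≈ -0.4161, f(18/7) ≈ -0.8418, f(22/7) ≈ -1.0000, f(26/7) ≈ -0.8404.
Sum = Δt · [f(2/7) + f(6/7) + f(10/7) + ...].
Sum ≈ -0.7672.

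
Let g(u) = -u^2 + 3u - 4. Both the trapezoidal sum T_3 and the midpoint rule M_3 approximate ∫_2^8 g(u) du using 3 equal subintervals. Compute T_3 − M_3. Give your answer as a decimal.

-6

T_3 = -106.
M_3 = -100.
T_3 − M_3 = -6.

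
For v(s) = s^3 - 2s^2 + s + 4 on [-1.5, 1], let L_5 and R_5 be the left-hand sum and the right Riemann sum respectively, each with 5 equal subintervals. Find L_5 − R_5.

L_5 = 2.8125.
R_5 = 7.5.
L_5 − R_5 = -4.6875.

-4.6875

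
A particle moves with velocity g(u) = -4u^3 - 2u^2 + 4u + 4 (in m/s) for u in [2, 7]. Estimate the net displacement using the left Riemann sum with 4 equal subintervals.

-1690

Δu = (7 − 2)/4 = 1.25.
Left endpoints: 2, 3.25, 4.5, 5.75.
g(2) = -28, g(3.25) = -141.4375, g(4.5) = -383, g(5.75) = -799.5625.
Sum = Δu · [g(2) + g(3.25) + g(4.5) + g(5.75)].
Sum = -1690.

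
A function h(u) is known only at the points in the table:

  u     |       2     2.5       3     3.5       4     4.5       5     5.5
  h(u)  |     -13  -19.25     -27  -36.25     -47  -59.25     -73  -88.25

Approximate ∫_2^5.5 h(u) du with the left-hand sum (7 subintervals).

-137.375

Δu = 0.5.
Sum = 0.5·[(-13) + (-19.25) + (-27) + (-36.25) + (-47) + (-59.25) + (-73)] = -137.375.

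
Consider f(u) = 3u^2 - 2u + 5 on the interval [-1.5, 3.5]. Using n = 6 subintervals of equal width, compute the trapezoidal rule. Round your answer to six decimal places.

Δu = (3.5 − (-1.5))/6 = 5/6.
f(-1.5) = 14.75, f(-2/3) = 23/3, f(1/6) = 4.75, f(1) = 6, f(11/6) = 137/12, f(8/3) = 21, f(3.5) = 34.75.
T_6 = (Δu/2)·[f(u_0) + 2f(u_1) + ... + 2f(u_{5}) + f(u_6)].
Sum ≈ 62.986111.

62.986111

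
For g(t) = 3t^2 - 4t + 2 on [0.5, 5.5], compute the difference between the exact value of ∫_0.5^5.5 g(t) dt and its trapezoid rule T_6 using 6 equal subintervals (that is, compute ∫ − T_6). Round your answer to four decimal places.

Exact integral: ∫_0.5^5.5 g(t) dt = 116.25.
T_6 ≈ 117.986111.
Error ≈ 116.25 − 117.986111 ≈ -1.7361.

-1.7361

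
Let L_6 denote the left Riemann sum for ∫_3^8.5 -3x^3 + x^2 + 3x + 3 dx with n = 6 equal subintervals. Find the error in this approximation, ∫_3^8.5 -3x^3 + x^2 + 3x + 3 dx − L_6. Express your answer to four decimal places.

Exact integral: ∫_3^8.5 f(x) dx ≈ -3547.213542.
L_6 ≈ -2815.559172.
Error ≈ -3547.213542 − (-2815.559172) ≈ -731.6544.

-731.6544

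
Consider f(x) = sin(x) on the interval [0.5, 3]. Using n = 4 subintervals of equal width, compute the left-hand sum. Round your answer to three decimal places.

1.912

Δx = (3 − 0.5)/4 = 0.625.
Left endpoints: 0.5, 1.125, 1.75, 2.375.
f(0.5) ≈ 0.479, f(1.125) ≈ 0.902, f(1.75) ≈ 0.984, f(2.375) ≈ 0.694.
Sum = Δx · [f(0.5) + f(1.125) + f(1.75) + f(2.375)].
Sum ≈ 1.912.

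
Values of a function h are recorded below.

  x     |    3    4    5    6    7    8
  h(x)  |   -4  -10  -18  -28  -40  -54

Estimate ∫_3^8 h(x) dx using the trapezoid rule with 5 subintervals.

Δx = 1.
T_5 = (1/2)·[(-4) + 2·(-10) + 2·(-18) + 2·(-28) + 2·(-40) + (-54)] = -125.

-125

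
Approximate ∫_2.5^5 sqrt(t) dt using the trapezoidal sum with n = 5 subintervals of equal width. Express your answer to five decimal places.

4.81640

Δt = (5 − 2.5)/5 = 0.5.
f(2.5) ≈ 1.58114, f(3) ≈ 1.73205, f(3.5) ≈ 1.87083, f(4) ≈ 2.00000, f(4.5) ≈ 2.12132, f(5) ≈ 2.23607.
T_5 = (Δt/2)·[f(t_0) + 2f(t_1) + ... + 2f(t_{4}) + f(t_5)].
Sum ≈ 4.81640.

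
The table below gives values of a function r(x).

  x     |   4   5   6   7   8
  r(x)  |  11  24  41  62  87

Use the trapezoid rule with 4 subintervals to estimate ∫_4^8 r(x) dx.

Δx = 1.
T_4 = (1/2)·[11 + 2·24 + 2·41 + 2·62 + 87] = 176.

176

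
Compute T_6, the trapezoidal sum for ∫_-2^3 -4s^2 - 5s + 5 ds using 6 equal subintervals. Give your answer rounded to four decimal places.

-36.4815

Δs = (3 − (-2))/6 = 5/6.
f(-2) = -1, f(-7/6) = 97/18, f(-1/3) = 56/9, f(0.5) = 1.5, f(4/3) = -79/9, f(13/6) = -443/18, f(3) = -46.
T_6 = (Δs/2)·[f(s_0) + 2f(s_1) + ... + 2f(s_{5}) + f(s_6)].
Sum ≈ -36.4815.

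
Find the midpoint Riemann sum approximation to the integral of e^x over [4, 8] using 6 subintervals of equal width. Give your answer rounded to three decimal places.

Δx = (8 − 4)/6 = 2/3.
Midpoints: 13/3, 5, 17/3, 19/3, 7, 23/3.
f(13/3) ≈ 76.198, f(5) ≈ 148.413, f(17/3) ≈ 289.069, f(19/3) ≈ 563.030, f(7) ≈ 1096.633, f(23/3) ≈ 2135.950.
Sum = Δx · [f(13/3) + f(5) + f(17/3) + ...].
Sum ≈ 2872.862.

2872.862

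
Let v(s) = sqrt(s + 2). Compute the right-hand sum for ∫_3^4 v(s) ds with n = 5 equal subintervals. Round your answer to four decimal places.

Δs = (4 − 3)/5 = 0.2.
Right endpoints: 3.2, 3.4, 3.6, 3.8, 4.
v(3.2) ≈ 2.2804, v(3.4) ≈ 2.3238, v(3.6) ≈ 2.3664, v(3.8) ≈ 2.4083, v(4) ≈ 2.4495.
Sum = Δs · [v(3.2) + v(3.4) + v(3.6) + v(3.8) + v(4)].
Sum ≈ 2.3657.

2.3657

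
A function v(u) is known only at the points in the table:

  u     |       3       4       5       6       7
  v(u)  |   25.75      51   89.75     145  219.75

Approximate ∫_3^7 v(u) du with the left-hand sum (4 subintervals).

Δu = 1.
Sum = 1·[25.75 + 51 + 89.75 + 145] = 311.5.

311.5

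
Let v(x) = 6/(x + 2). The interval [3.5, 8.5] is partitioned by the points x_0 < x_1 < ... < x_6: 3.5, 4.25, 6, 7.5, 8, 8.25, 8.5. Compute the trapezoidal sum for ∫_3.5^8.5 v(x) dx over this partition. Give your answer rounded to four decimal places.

Subinterval widths: 0.75, 1.75, 1.5, 0.5, 0.25, 0.25.
v(3.5) = 12/11, v(4.25) = 0.96, v(6) = 0.75, v(7.5) = 12/19, v(8) = 0.6, v(8.25) = 24/41, v(8.5) = 4/7.
On each subinterval the trapezoid contributes (Δx_i/2)·[v(x_{i-1}) + v(x_i)].
Sum ≈ 3.9022.

3.9022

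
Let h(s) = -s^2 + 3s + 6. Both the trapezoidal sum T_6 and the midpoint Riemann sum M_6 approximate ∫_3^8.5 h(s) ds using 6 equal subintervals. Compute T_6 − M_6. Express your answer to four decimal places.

-1.1554

T_6 ≈ -68.603588.
M_6 ≈ -67.448206.
T_6 − M_6 ≈ -1.1554.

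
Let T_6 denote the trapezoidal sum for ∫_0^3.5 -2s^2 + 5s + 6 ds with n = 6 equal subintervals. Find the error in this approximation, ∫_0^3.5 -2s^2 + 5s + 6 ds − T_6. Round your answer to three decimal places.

0.397

Exact integral: ∫_0^3.5 f(s) ds ≈ 23.04167.
T_6 ≈ 22.64468.
Error ≈ 23.04167 − 22.64468 ≈ 0.397.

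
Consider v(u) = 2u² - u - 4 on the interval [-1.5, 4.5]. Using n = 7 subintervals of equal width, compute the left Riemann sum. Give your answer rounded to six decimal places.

Δu = (4.5 − (-1.5))/7 = 6/7.
Left endpoints: -1.5, -9/14, 3/14, 15/14, 27/14, 39/14, 51/14.
v(-1.5) = 2, v(-9/14) = -124/49, v(3/14) = -202/49, v(15/14) = -136/49, v(27/14) = 74/49, v(39/14) = 428/49, v(51/14) = 926/49.
Sum = Δu · [v(-1.5) + v(-9/14) + v(3/14) + ...].
Sum ≈ 18.612245.

18.612245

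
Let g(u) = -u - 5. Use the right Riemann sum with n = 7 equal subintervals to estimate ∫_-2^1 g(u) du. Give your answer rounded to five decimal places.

Δu = (1 − (-2))/7 = 3/7.
Right endpoints: -11/7, -8/7, -5/7, -2/7, 1/7, 4/7, 1.
g(-11/7) = -24/7, g(-8/7) = -27/7, g(-5/7) = -30/7, g(-2/7) = -33/7, g(1/7) = -36/7, g(4/7) = -39/7, g(1) = -6.
Sum = Δu · [g(-11/7) + g(-8/7) + g(-5/7) + ...].
Sum ≈ -14.14286.

-14.14286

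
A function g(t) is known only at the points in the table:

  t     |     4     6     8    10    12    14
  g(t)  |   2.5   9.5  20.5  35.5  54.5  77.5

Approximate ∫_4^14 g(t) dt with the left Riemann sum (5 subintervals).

245

Δt = 2.
Sum = 2·[2.5 + 9.5 + 20.5 + 35.5 + 54.5] = 245.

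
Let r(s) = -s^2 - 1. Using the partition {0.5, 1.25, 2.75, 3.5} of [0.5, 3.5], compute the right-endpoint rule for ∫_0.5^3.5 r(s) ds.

Subinterval widths: 0.75, 1.5, 0.75.
Right endpoints: 1.25, 2.75, 3.5.
r(1.25) = -2.5625, r(2.75) = -8.5625, r(3.5) = -13.25.
Sum = Σ Δs_i · r(s_i).
Sum = -24.703125.

-24.703125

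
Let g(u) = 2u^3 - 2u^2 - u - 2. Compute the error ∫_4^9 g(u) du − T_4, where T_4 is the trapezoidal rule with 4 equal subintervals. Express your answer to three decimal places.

-48.177

Exact integral: ∫_4^9 g(u) du ≈ 2666.66667.
T_4 = 2714.84375.
Error ≈ 2666.66667 − 2714.84375 ≈ -48.177.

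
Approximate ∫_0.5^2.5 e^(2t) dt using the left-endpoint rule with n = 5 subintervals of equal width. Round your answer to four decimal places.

47.5528

Δt = (2.5 − 0.5)/5 = 0.4.
Left endpoints: 0.5, 0.9, 1.3, 1.7, 2.1.
f(0.5) ≈ 2.7183, f(0.9) ≈ 6.0496, f(1.3) ≈ 13.4637, f(1.7) ≈ 29.9641, f(2.1) ≈ 66.6863.
Sum = Δt · [f(0.5) + f(0.9) + f(1.3) + f(1.7) + f(2.1)].
Sum ≈ 47.5528.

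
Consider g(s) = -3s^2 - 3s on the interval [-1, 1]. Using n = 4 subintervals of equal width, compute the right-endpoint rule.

Δs = (1 − (-1))/4 = 0.5.
Right endpoints: -0.5, 0, 0.5, 1.
g(-0.5) = 0.75, g(0) = 0, g(0.5) = -2.25, g(1) = -6.
Sum = Δs · [g(-0.5) + g(0) + g(0.5) + g(1)].
Sum = -3.75.

-3.75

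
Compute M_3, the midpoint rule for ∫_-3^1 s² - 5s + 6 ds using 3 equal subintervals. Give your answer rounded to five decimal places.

52.74074

Δs = (1 − (-3))/3 = 4/3.
Midpoints: -7/3, -1, 1/3.
f(-7/3) = 208/9, f(-1) = 12, f(1/3) = 40/9.
Sum = Δs · [f(-7/3) + f(-1) + f(1/3)].
Sum ≈ 52.74074.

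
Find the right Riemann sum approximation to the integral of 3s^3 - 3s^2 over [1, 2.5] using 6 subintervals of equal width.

17.63671875

Δs = (2.5 − 1)/6 = 0.25.
Right endpoints: 1.25, 1.5, 1.75, 2, 2.25, 2.5.
f(1.25) = 1.171875, f(1.5) = 3.375, f(1.75) = 6.890625, f(2) = 12, f(2.25) = 18.984375, f(2.5) = 28.125.
Sum = Δs · [f(1.25) + f(1.5) + f(1.75) + ...].
Sum = 17.63671875.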